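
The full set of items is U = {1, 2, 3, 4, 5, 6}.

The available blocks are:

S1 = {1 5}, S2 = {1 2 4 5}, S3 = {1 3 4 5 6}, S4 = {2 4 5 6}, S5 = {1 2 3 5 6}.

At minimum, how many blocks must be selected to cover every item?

2

S4 and S5 together: S4 ∪ S5 = {1, 2, 3, 4, 5, 6} — every item is covered.
No single block has all 6 items (the largest, S3, has 5), so 2 is optimal.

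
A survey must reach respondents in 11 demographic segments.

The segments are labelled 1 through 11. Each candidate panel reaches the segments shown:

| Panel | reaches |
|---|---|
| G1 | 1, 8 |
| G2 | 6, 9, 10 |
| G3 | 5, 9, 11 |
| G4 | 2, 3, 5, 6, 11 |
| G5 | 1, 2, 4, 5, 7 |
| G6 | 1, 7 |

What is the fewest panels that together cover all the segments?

4

Take {G1, G2, G4, G5}. Their union is {1, 2, 3, 4, 5, 6, 7, 8, 9, 10, 11}, which is all 11 segments.
No 3 of the 6 panels cover everything (all 20 combinations miss at least one segment), so 4 is optimal.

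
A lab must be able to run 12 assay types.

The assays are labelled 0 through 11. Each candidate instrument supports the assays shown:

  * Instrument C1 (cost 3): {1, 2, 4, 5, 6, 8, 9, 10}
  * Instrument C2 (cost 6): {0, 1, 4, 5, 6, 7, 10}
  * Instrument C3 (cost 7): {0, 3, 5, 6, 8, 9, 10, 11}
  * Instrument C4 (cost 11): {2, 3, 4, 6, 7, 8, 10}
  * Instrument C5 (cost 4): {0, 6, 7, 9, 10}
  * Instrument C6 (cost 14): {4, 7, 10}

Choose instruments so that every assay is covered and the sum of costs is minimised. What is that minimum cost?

14

C1, C3, C5 together cover every assay (C1 ∪ C3 ∪ C5 = {0, 1, 2, 3, 4, 5, 6, 7, 8, 9, 10, 11}); total cost 3 + 7 + 4 = 14.
No covering selection has total cost below 14.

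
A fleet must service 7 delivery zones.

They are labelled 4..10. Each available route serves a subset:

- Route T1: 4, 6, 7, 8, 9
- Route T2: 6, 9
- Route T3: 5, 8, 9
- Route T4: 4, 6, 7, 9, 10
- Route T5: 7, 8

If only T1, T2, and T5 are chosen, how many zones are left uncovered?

Union of T1, T2, T5 = {4, 6, 7, 8, 9}.
Not covered: 5, 10 — 2 zones.

2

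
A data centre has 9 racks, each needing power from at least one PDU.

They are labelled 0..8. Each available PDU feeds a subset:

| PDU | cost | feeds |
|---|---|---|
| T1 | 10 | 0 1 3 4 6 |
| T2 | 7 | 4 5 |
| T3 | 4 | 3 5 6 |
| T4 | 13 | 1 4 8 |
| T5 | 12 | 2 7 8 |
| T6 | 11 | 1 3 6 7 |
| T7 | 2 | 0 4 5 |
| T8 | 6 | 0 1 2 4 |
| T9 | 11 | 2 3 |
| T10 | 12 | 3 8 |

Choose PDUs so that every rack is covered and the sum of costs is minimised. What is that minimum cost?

22

T3, T5, T8 together cover every rack (T3 ∪ T5 ∪ T8 = {0, 1, 2, 3, 4, 5, 6, 7, 8}); total cost 4 + 12 + 6 = 22.
The greedy pick T7, T3, T8, T5 costs 24; no covering selection beats 22.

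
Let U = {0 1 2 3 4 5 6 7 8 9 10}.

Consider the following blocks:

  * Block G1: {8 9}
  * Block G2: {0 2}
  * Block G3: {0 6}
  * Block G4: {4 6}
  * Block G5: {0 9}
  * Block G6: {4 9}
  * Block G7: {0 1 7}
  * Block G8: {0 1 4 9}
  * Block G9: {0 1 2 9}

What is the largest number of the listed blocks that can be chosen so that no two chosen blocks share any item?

3

G1, G4, G7 are pairwise disjoint (G1={8,9}; G4={4,6}; G7={0,1,7}).
Every remaining block overlaps one of these, and no 4 of the listed blocks are pairwise disjoint, so 3 is the maximum.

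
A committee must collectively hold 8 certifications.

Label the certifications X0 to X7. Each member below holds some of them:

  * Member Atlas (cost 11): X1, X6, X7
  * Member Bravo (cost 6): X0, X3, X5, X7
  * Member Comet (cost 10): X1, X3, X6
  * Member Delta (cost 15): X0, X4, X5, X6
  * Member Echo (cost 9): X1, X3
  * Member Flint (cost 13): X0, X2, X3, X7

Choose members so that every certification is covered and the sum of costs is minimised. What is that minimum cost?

Delta, Echo, Flint together cover every certification (Delta ∪ Echo ∪ Flint = {X0, X1, X2, X3, X4, X5, X6, X7}); total cost 15 + 9 + 13 = 37.
The greedy pick Bravo, Comet, Flint, Delta costs 44; no covering selection beats 37.

37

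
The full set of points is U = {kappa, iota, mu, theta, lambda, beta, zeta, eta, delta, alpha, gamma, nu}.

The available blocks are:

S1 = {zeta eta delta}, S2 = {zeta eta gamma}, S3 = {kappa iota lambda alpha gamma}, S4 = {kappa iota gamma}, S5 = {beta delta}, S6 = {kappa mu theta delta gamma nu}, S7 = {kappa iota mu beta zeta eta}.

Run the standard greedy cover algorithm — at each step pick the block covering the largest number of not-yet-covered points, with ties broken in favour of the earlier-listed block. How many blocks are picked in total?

3

Greedy: pick S6 (covers 6 new) → pick S7 (covers 4 new) → pick S3 (covers 2 new). Total picks: 3.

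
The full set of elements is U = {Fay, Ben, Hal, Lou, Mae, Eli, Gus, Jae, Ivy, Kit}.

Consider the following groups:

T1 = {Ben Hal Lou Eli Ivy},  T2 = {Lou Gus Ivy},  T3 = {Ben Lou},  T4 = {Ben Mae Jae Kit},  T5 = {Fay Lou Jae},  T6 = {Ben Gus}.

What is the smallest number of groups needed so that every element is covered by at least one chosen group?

4

T1 and T2 and T4 and T5 together: T1 ∪ T2 ∪ T4 ∪ T5 = {Fay, Ben, Hal, Lou, Mae, Eli, Gus, Jae, Ivy, Kit} — every element is covered.
No 3 of the 6 groups cover everything (all 20 combinations miss at least one element), so 4 is optimal.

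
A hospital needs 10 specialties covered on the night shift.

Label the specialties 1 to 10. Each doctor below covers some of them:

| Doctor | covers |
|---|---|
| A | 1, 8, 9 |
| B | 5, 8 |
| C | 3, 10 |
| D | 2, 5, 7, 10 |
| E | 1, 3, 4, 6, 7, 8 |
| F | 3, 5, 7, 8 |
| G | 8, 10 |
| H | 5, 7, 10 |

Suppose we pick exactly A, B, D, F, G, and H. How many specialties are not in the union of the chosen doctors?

Union of A, B, D, F, G, H = {1, 2, 3, 5, 7, 8, 9, 10}.
Not covered: 4, 6 — 2 specialties.

2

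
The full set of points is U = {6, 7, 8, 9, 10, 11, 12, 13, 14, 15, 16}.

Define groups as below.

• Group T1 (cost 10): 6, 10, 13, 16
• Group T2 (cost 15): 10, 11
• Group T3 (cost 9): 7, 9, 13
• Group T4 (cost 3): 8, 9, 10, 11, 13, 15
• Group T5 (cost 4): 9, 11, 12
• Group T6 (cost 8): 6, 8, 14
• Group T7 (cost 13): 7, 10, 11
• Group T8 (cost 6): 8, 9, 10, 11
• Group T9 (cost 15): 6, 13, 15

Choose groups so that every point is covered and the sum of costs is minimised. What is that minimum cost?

T1, T3, T4, T5, T6 together cover every point (T1 ∪ T3 ∪ T4 ∪ T5 ∪ T6 = {6, 7, 8, 9, 10, 11, 12, 13, 14, 15, 16}); total cost 10 + 9 + 3 + 4 + 8 = 34.
No covering selection has total cost below 34.

34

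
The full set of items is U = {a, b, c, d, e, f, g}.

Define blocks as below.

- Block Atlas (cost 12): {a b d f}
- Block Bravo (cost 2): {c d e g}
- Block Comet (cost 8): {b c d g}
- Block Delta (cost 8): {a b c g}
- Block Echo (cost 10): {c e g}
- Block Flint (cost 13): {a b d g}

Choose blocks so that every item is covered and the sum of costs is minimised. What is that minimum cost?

14

Atlas, Bravo together cover every item (Atlas ∪ Bravo = {a, b, c, d, e, f, g}); total cost 12 + 2 = 14.
No covering selection has total cost below 14.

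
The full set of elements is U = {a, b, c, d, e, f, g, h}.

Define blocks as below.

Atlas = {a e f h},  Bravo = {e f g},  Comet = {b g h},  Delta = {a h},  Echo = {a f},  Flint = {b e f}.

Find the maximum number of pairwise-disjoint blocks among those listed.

Bravo, Delta are pairwise disjoint (Bravo={e,f,g}; Delta={a,h}).
Every remaining block overlaps one of these, and no 3 of the listed blocks are pairwise disjoint, so 2 is the maximum.

2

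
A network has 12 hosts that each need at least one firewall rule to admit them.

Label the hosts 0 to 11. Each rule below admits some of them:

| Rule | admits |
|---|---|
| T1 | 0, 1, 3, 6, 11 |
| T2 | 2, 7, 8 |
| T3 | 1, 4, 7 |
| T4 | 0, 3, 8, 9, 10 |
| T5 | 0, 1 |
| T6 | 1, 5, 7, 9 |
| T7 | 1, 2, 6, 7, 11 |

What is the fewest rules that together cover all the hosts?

4

Take {T3, T4, T6, T7}. Their union is {0, 1, 2, 3, 4, 5, 6, 7, 8, 9, 10, 11}, which is all 12 hosts.
No 3 of the 7 rules cover everything (all 35 combinations miss at least one host), so 4 is optimal.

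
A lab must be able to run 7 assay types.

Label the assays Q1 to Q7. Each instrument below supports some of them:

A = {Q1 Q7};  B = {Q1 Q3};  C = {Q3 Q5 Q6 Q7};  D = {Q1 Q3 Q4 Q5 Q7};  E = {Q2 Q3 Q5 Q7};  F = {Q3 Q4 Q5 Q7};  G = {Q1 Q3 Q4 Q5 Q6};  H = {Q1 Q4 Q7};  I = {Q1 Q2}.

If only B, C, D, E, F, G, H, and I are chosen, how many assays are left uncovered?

Union of B, C, D, E, F, G, H, I = {Q1, Q2, Q3, Q4, Q5, Q6, Q7} — that's every assay, so 0 are uncovered.

0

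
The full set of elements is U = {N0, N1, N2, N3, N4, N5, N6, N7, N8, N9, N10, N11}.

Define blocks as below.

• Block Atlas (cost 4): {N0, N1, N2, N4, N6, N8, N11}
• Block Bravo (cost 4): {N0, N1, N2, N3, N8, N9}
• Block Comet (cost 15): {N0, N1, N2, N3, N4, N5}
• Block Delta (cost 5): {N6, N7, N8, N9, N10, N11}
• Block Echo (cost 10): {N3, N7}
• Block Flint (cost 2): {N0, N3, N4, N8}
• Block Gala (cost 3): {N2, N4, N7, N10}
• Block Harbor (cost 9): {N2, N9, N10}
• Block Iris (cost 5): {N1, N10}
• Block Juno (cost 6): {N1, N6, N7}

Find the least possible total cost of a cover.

Comet, Delta together cover every element (Comet ∪ Delta = {N0, N1, N2, N3, N4, N5, N6, N7, N8, N9, N10, N11}); total cost 15 + 5 = 20.
The greedy pick Flint, Atlas, Gala, Bravo, Comet costs 28; no covering selection beats 20.

20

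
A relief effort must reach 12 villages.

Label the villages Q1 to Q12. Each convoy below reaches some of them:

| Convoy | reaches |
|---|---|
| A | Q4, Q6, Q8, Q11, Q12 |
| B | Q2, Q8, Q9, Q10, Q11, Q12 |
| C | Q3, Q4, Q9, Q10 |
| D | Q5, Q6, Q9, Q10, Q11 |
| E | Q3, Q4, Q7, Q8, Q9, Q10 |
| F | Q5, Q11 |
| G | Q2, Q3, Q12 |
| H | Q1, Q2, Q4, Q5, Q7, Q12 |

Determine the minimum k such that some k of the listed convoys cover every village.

3

A and C and H together: A ∪ C ∪ H = {Q1, Q2, Q3, Q4, Q5, Q6, Q7, Q8, Q9, Q10, Q11, Q12} — every village is covered.
Only H contains Q1, so H is forced; the remaining 6 villages need at least 2 more convoys (each remaining convoy adds at most 4) — so at least 3 convoys are needed, and 3 is optimal.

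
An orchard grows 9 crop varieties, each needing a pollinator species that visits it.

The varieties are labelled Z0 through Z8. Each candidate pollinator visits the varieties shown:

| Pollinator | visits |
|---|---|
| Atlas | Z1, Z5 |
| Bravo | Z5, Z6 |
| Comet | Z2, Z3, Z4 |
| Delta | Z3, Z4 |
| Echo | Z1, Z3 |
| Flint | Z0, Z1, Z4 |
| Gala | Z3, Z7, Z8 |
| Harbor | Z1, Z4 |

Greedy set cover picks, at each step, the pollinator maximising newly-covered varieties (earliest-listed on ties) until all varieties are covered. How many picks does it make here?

5

Greedy: pick Comet (covers 3 new) → pick Atlas (covers 2 new) → pick Gala (covers 2 new) → pick Bravo (covers 1 new) → pick Flint (covers 1 new). Total picks: 5.
(The true minimum cover uses only 4 pollinators, so greedy is not optimal here.)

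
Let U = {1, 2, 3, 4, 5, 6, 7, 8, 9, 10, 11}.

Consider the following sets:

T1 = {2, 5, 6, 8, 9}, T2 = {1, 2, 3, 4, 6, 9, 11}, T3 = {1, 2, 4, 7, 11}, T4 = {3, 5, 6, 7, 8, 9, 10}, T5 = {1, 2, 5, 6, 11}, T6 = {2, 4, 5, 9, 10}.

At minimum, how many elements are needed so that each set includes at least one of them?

H = {4, 6} meets every set (each contains at least one member of H), and |H| = 2.
No single element lies in every set, so at least 2 are needed and 2 is optimal.

2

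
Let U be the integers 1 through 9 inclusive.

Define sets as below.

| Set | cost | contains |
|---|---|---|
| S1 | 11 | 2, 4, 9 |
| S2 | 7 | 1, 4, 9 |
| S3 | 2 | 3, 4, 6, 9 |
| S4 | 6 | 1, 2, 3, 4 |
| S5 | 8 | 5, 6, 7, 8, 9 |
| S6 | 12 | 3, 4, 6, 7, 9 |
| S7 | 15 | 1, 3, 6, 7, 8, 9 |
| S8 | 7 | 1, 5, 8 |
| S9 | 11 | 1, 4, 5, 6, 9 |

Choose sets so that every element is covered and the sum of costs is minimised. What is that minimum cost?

14

S4, S5 together cover every element (S4 ∪ S5 = {1, 2, 3, 4, 5, 6, 7, 8, 9}); total cost 6 + 8 = 14.
The greedy pick S3, S8, S4, S5 costs 23; no covering selection beats 14.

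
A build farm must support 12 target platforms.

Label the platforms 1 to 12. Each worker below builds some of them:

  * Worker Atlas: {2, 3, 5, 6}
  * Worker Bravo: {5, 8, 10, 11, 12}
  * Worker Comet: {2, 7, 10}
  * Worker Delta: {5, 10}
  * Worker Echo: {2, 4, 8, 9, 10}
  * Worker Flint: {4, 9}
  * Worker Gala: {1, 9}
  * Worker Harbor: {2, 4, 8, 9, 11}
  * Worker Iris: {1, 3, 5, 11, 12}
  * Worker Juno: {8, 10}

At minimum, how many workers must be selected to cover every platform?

Atlas and Comet and Echo and Iris together: Atlas ∪ Comet ∪ Echo ∪ Iris = {1, 2, 3, 4, 5, 6, 7, 8, 9, 10, 11, 12} — every platform is covered.
No 3 of the 10 workers cover everything (all 120 combinations miss at least one platform), so 4 is optimal.

4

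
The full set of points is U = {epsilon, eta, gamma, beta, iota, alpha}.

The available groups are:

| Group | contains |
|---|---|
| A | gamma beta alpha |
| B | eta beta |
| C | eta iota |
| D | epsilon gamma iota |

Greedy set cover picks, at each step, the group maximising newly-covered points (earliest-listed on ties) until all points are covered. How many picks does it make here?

Greedy: pick A (covers 3 new) → pick C (covers 2 new) → pick D (covers 1 new). Total picks: 3.

3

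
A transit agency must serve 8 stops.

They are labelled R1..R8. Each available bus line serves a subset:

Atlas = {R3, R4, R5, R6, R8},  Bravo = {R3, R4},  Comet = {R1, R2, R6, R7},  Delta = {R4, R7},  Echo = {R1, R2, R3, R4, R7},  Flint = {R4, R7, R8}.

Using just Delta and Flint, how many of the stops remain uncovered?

5

Union of Delta, Flint = {R4, R7, R8}.
Not covered: R1, R2, R3, R5, R6 — 5 stops.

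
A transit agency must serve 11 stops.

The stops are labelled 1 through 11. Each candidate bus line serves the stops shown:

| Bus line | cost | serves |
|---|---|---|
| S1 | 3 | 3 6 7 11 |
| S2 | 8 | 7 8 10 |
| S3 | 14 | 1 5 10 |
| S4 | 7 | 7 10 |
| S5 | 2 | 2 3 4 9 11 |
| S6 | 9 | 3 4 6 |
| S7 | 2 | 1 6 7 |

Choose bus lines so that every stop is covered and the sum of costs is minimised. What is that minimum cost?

26

S2, S3, S5, S7 together cover every stop (S2 ∪ S3 ∪ S5 ∪ S7 = {1, 2, 3, 4, 5, 6, 7, 8, 9, 10, 11}); total cost 8 + 14 + 2 + 2 = 26.
No covering selection has total cost below 26.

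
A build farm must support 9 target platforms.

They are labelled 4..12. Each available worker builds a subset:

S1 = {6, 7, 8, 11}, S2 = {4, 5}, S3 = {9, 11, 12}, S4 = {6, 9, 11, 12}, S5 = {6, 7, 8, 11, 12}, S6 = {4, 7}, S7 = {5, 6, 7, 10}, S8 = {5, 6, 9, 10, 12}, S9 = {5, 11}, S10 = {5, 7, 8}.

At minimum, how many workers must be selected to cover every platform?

Take {S1, S2, S8}. Their union is {4, 5, 6, 7, 8, 9, 10, 11, 12}, which is all 9 platforms.
No 2 of the 10 workers cover everything (all 45 combinations miss at least one platform), so 3 is optimal.

3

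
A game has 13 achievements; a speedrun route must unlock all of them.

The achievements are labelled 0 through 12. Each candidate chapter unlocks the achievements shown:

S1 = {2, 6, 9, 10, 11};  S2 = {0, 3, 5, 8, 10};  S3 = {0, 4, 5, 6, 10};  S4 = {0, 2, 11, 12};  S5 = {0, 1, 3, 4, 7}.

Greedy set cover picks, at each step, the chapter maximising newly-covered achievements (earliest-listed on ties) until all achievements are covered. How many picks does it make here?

Greedy: pick S1 (covers 5 new) → pick S5 (covers 5 new) → pick S2 (covers 2 new) → pick S4 (covers 1 new). Total picks: 4.

4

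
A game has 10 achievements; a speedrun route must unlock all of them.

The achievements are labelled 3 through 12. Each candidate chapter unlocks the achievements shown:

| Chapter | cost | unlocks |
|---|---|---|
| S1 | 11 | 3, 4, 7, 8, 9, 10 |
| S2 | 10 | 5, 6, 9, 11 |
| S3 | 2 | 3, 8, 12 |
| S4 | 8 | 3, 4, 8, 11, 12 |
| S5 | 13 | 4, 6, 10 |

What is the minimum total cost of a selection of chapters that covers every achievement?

S1, S2, S3 together cover every achievement (S1 ∪ S2 ∪ S3 = {3, 4, 5, 6, 7, 8, 9, 10, 11, 12}); total cost 11 + 10 + 2 = 23.
No covering selection has total cost below 23.

23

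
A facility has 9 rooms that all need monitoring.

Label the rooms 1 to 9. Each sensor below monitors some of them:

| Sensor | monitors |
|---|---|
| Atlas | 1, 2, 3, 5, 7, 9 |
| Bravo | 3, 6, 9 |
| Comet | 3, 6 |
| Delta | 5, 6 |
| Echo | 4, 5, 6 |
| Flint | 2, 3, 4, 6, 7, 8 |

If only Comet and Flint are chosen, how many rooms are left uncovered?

Union of Comet, Flint = {2, 3, 4, 6, 7, 8}.
Not covered: 1, 5, 9 — 3 rooms.

3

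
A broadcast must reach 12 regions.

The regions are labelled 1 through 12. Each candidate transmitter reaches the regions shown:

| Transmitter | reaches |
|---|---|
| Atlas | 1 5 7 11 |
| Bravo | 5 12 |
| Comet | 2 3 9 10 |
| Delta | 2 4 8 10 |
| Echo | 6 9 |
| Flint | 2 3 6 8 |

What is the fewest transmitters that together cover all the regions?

5

Atlas and Bravo and Comet and Delta and Echo together: Atlas ∪ Bravo ∪ Comet ∪ Delta ∪ Echo = {1, 2, 3, 4, 5, 6, 7, 8, 9, 10, 11, 12} — every region is covered.
No 4 of the 6 transmitters cover everything (all 15 combinations miss at least one region), so 5 is optimal.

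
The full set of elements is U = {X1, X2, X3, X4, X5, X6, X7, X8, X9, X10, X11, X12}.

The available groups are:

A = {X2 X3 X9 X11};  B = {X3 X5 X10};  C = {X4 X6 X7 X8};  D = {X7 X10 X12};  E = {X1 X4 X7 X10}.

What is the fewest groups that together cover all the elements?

5

Take {A, B, C, D, E}. Their union is {X1, X2, X3, X4, X5, X6, X7, X8, X9, X10, X11, X12}, which is all 12 elements.
No 4 of the 5 groups cover everything (all 5 combinations miss at least one element), so 5 is optimal.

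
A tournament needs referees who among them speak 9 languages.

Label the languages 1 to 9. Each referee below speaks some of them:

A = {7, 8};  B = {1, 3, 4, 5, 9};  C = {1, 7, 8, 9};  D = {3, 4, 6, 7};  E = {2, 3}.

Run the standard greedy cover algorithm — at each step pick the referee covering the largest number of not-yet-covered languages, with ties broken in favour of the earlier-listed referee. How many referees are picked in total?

4

Greedy: pick B (covers 5 new) → pick A (covers 2 new) → pick D (covers 1 new) → pick E (covers 1 new). Total picks: 4.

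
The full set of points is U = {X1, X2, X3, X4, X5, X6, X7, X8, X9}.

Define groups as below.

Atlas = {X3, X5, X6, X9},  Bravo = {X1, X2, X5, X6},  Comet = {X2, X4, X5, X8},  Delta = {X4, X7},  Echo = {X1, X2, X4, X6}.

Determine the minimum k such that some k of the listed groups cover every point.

Atlas, Comet, Delta, and Echo cover everything between them: the union {X1, X2, X3, X4, X5, X6, X7, X8, X9} is all of U.
No 3 of the 5 groups cover everything (all 10 combinations miss at least one point), so 4 is optimal.

4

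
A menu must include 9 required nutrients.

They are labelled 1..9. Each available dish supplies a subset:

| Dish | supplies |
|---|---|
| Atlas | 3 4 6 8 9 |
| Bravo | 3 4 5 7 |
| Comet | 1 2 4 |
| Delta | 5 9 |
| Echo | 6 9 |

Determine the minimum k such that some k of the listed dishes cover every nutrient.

3

Atlas and Bravo and Comet together: Atlas ∪ Bravo ∪ Comet = {1, 2, 3, 4, 5, 6, 7, 8, 9} — every nutrient is covered.
Only Comet contains 1, so Comet is forced; the remaining 6 nutrients need at least 2 more dishes (each remaining dish adds at most 4) — so at least 3 dishes are needed, and 3 is optimal.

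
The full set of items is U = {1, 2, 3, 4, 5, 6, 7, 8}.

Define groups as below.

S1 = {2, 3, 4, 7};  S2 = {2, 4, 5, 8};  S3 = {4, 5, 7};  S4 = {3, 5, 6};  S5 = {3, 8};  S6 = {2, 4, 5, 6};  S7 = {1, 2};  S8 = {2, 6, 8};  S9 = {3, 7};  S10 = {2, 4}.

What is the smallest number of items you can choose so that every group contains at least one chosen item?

H = {2, 3, 5} meets every group (each contains at least one member of H), and |H| = 3.
The groups S3, S5, S7 are pairwise disjoint, so any hitting set needs a separate item for each — at least 3. Hence 3 is optimal.

3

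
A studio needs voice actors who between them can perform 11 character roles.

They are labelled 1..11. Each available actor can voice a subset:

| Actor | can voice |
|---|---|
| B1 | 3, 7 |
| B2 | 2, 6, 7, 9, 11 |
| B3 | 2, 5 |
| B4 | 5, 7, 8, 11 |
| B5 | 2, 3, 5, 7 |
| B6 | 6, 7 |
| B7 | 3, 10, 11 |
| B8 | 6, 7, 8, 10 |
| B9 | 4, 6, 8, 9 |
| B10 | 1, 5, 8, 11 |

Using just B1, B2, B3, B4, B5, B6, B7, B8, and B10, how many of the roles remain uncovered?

1

Union of B1, B2, B3, B4, B5, B6, B7, B8, B10 = {1, 2, 3, 5, 6, 7, 8, 9, 10, 11}.
Not covered: 4 — 1 role.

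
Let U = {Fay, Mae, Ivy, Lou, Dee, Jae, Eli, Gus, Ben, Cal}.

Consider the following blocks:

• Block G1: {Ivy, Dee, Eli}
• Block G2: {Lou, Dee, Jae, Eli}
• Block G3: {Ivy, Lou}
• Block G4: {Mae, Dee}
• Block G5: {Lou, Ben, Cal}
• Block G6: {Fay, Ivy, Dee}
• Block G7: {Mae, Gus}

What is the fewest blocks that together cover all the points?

4

G2 and G5 and G6 and G7 together: G2 ∪ G5 ∪ G6 ∪ G7 = {Fay, Mae, Ivy, Lou, Dee, Jae, Eli, Gus, Ben, Cal} — every point is covered.
Only G6 contains Fay, so G6 is forced; the remaining 7 points need at least 3 more blocks (each remaining block adds at most 3) — so at least 4 blocks are needed, and 4 is optimal.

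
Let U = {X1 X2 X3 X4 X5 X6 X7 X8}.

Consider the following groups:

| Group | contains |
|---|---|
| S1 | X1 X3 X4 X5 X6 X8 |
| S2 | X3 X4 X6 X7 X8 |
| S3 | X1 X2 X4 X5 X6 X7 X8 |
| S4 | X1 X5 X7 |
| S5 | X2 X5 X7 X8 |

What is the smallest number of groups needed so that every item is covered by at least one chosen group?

S1 and S3 cover everything between them: the union {X1, X2, X3, X4, X5, X6, X7, X8} is all of U.
No single group has all 8 items (the largest, S3, has 7), so 2 is optimal.

2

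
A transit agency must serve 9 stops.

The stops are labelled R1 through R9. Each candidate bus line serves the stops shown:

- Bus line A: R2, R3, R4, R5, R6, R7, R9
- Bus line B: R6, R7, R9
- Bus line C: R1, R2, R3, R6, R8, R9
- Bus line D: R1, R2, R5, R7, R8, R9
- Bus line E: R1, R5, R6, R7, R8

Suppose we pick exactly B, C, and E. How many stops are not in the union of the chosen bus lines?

1

Union of B, C, E = {R1, R2, R3, R5, R6, R7, R8, R9}.
Not covered: R4 — 1 stop.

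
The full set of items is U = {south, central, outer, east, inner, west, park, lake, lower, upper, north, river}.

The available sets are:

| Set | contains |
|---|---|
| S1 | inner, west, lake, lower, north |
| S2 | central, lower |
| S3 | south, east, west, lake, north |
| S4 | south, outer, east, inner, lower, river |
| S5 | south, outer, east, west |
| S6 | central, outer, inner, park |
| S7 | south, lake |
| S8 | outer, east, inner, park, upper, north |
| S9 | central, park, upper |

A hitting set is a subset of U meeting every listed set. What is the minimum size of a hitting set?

3

The 3 items {central, east, lake} hit every set.
The sets S2, S7, S8 are pairwise disjoint, so any hitting set needs a separate item for each — at least 3. Hence 3 is optimal.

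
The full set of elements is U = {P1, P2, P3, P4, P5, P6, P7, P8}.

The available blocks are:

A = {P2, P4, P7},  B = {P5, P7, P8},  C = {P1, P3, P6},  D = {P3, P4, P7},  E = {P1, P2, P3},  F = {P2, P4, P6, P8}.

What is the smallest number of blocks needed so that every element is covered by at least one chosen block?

B and E and F together: B ∪ E ∪ F = {P1, P2, P3, P4, P5, P6, P7, P8} — every element is covered.
Only B contains P5, so B is forced; the remaining 5 elements need at least 2 more blocks (each remaining block adds at most 3) — so at least 3 blocks are needed, and 3 is optimal.

3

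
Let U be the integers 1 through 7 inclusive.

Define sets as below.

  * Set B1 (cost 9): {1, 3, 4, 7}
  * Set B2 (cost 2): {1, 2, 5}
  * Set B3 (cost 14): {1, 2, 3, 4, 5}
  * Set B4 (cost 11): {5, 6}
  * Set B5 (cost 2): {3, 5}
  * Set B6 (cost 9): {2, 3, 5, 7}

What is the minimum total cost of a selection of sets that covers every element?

22

B1, B2, B4 together cover every element (B1 ∪ B2 ∪ B4 = {1, 2, 3, 4, 5, 6, 7}); total cost 9 + 2 + 11 = 22.
The greedy pick B2, B5, B1, B4 costs 24; no covering selection beats 22.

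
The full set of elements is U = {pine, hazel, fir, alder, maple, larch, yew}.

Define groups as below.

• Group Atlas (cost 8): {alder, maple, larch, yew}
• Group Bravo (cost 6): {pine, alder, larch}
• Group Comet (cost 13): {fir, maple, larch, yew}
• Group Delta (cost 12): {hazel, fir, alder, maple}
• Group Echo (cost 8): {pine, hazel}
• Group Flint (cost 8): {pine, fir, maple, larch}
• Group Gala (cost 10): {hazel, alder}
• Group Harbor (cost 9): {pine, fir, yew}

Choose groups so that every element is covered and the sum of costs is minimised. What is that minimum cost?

Atlas, Echo, Flint together cover every element (Atlas ∪ Echo ∪ Flint = {pine, hazel, fir, alder, maple, larch, yew}); total cost 8 + 8 + 8 = 24.
No covering selection has total cost below 24.

24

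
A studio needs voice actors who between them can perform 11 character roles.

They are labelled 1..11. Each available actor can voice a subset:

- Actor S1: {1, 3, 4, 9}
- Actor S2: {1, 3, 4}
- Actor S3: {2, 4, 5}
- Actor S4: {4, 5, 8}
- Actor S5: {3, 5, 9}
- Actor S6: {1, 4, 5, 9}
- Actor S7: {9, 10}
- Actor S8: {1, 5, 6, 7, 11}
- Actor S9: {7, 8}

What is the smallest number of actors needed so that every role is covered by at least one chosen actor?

5

S3 and S5 and S7 and S8 and S9 together: S3 ∪ S5 ∪ S7 ∪ S8 ∪ S9 = {1, 2, 3, 4, 5, 6, 7, 8, 9, 10, 11} — every role is covered.
No 4 of the 9 actors cover everything (all 126 combinations miss at least one role), so 5 is optimal.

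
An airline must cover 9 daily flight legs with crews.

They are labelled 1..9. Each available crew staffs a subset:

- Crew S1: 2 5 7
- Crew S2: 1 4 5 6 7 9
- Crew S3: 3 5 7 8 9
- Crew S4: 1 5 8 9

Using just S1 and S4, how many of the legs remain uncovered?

3

Union of S1, S4 = {1, 2, 5, 7, 8, 9}.
Not covered: 3, 4, 6 — 3 legs.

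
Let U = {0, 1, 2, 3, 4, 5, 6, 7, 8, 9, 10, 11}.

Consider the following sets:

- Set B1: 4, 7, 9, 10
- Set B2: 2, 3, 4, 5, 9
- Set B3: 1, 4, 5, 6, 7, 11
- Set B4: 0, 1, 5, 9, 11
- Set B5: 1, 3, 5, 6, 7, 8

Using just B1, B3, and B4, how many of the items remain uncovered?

3

Union of B1, B3, B4 = {0, 1, 4, 5, 6, 7, 9, 10, 11}.
Not covered: 2, 3, 8 — 3 items.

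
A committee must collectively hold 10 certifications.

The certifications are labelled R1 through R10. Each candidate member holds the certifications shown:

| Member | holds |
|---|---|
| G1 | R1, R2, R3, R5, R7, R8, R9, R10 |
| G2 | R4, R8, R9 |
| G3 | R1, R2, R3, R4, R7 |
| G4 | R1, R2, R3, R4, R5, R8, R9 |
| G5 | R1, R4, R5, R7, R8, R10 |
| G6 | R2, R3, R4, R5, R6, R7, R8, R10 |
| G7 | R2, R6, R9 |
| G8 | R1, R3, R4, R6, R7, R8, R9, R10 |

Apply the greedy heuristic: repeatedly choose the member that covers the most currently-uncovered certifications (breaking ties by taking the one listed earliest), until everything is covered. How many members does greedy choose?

2

Greedy: pick G1 (covers 8 new) → pick G6 (covers 2 new). Total picks: 2.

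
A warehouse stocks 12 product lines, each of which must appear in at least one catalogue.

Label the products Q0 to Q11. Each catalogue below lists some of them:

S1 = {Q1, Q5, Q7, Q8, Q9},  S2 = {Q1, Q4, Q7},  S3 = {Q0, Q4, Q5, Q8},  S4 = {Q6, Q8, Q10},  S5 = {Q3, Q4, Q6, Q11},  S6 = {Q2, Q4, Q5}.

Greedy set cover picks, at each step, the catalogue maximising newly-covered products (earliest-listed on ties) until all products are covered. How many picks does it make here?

5

Greedy: pick S1 (covers 5 new) → pick S5 (covers 4 new) → pick S3 (covers 1 new) → pick S4 (covers 1 new) → pick S6 (covers 1 new). Total picks: 5.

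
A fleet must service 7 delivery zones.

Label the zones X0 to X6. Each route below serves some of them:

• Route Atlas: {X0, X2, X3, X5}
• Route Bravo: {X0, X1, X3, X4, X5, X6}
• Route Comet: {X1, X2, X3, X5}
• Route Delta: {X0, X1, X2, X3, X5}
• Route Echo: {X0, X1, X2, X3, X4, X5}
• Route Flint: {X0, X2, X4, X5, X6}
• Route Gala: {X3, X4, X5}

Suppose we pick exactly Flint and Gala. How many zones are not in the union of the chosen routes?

1

Union of Flint, Gala = {X0, X2, X3, X4, X5, X6}.
Not covered: X1 — 1 zone.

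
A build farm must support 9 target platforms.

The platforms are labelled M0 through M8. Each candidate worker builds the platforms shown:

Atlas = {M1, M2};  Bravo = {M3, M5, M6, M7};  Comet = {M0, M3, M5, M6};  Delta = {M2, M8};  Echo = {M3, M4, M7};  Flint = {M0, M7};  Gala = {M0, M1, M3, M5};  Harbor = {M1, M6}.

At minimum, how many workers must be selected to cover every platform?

Atlas and Comet and Delta and Echo together: Atlas ∪ Comet ∪ Delta ∪ Echo = {M0, M1, M2, M3, M4, M5, M6, M7, M8} — every platform is covered.
No 3 of the 8 workers cover everything (all 56 combinations miss at least one platform), so 4 is optimal.

4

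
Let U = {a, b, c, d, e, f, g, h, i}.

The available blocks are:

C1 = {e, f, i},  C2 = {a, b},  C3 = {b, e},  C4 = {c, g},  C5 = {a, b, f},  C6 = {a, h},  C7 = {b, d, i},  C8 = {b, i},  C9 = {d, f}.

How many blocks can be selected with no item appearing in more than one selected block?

4

C3, C4, C6, C9 are pairwise disjoint (C3={b,e}; C4={c,g}; C6={a,h}; C9={d,f}).
Every remaining block overlaps one of these, and no 5 of the listed blocks are pairwise disjoint, so 4 is the maximum.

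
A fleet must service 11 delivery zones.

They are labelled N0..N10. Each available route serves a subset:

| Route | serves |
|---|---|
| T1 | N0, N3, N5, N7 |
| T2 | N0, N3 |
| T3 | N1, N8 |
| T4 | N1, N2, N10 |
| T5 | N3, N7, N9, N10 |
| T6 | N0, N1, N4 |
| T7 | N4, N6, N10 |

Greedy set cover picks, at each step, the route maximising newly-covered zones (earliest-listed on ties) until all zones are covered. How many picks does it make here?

5

Greedy: pick T1 (covers 4 new) → pick T4 (covers 3 new) → pick T7 (covers 2 new) → pick T3 (covers 1 new) → pick T5 (covers 1 new). Total picks: 5.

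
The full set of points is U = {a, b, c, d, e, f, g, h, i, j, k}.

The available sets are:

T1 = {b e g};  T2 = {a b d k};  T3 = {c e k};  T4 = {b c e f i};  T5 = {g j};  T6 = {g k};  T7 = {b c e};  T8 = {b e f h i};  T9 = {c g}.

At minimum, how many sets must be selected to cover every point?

T2, T4, T5, and T8 cover everything between them: the union {a, b, c, d, e, f, g, h, i, j, k} is all of U.
No 3 of the 9 sets cover everything (all 84 combinations miss at least one point), so 4 is optimal.

4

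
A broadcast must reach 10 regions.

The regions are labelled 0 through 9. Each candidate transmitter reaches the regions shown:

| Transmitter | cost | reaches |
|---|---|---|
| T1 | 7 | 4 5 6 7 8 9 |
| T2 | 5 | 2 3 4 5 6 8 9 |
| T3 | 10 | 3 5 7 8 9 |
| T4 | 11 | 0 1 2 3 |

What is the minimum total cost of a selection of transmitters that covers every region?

T1, T4 together cover every region (T1 ∪ T4 = {0, 1, 2, 3, 4, 5, 6, 7, 8, 9}); total cost 7 + 11 = 18.
The greedy pick T2, T4, T1 costs 23; no covering selection beats 18.

18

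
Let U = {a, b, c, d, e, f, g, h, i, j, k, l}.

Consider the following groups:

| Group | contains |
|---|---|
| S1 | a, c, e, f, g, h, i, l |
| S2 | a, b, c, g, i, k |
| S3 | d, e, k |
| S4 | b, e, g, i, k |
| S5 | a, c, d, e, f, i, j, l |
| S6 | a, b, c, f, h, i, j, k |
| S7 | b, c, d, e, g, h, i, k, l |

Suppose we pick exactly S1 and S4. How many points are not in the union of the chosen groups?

2

Union of S1, S4 = {a, b, c, e, f, g, h, i, k, l}.
Not covered: d, j — 2 points.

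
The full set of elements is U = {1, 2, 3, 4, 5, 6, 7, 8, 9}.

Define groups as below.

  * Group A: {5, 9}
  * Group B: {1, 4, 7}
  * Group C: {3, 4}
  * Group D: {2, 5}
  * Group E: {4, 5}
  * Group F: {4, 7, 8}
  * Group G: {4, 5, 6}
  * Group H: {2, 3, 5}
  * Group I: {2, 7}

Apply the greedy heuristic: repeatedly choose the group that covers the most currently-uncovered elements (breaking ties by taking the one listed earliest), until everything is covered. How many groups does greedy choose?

5

Greedy: pick B (covers 3 new) → pick H (covers 3 new) → pick A (covers 1 new) → pick F (covers 1 new) → pick G (covers 1 new). Total picks: 5.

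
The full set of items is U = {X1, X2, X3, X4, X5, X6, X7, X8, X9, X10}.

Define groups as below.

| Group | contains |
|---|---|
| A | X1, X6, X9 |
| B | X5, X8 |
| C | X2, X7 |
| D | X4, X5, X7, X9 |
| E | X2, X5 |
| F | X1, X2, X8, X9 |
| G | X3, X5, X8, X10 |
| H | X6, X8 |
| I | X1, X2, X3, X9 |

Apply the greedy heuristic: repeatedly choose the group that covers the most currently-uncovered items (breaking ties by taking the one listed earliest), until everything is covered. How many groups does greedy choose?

Greedy: pick D (covers 4 new) → pick F (covers 3 new) → pick G (covers 2 new) → pick A (covers 1 new). Total picks: 4.

4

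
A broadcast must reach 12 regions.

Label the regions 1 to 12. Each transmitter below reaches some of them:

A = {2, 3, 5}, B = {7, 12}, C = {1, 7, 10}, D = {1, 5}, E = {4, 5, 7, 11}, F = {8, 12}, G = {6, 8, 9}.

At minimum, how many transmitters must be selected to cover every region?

5

A and B and C and E and G together: A ∪ B ∪ C ∪ E ∪ G = {1, 2, 3, 4, 5, 6, 7, 8, 9, 10, 11, 12} — every region is covered.
No 4 of the 7 transmitters cover everything (all 35 combinations miss at least one region), so 5 is optimal.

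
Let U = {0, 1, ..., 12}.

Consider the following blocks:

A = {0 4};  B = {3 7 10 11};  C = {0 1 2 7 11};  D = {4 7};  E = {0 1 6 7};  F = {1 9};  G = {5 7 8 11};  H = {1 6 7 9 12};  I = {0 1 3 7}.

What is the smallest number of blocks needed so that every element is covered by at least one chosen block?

B, C, D, G, and H cover everything between them: the union {0, 1, 2, 3, 4, 5, 6, 7, 8, 9, 10, 11, 12} is all of U.
No 4 of the 9 blocks cover everything (all 126 combinations miss at least one element), so 5 is optimal.

5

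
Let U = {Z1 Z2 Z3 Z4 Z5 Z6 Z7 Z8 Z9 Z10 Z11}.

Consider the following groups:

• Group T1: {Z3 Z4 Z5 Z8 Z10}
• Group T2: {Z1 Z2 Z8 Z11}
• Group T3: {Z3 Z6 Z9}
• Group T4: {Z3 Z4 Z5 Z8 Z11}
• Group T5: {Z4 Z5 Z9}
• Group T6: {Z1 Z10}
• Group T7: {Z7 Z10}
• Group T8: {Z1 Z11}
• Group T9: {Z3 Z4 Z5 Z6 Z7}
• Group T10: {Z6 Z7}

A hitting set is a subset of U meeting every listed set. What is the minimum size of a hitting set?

4

Take H = {Z1, Z5, Z6, Z10}. Each listed group contains at least one of these, so H is a hitting set of size 4.
No choice of 3 points meets every group, so 4 is the minimum.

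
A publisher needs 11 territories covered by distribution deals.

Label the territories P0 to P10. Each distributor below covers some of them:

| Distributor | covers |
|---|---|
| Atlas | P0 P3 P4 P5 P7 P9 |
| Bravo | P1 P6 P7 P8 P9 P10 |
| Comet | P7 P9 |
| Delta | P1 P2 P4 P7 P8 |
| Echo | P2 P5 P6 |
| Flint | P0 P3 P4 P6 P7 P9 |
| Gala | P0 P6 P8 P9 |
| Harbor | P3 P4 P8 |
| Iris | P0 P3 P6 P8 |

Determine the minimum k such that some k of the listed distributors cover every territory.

Take {Atlas, Bravo, Echo}. Their union is {P0, P1, P2, P3, P4, P5, P6, P7, P8, P9, P10}, which is all 11 territories.
Only Bravo contains P10, so Bravo is forced; the remaining 5 territories need at least 2 more distributors (each remaining distributor adds at most 4) — so at least 3 distributors are needed, and 3 is optimal.

3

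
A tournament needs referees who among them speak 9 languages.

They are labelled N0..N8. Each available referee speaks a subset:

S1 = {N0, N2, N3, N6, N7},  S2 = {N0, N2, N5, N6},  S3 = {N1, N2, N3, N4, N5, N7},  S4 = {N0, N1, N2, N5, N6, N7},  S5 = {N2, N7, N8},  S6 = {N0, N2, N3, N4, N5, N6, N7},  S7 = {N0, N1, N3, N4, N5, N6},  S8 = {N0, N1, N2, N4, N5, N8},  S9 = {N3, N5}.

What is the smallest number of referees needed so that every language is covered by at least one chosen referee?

S5 and S7 together: S5 ∪ S7 = {N0, N1, N2, N3, N4, N5, N6, N7, N8} — every language is covered.
No single referee has all 9 languages (the largest, S6, has 7), so 2 is optimal.

2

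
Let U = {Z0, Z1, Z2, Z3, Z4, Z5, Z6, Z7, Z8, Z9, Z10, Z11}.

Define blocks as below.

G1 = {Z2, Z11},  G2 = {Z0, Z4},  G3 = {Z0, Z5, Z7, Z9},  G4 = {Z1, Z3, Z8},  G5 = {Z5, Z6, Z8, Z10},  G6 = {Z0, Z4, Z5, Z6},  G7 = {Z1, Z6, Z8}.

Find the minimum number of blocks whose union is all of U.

5

Take {G1, G3, G4, G5, G6}. Their union is {Z0, Z1, Z2, Z3, Z4, Z5, Z6, Z7, Z8, Z9, Z10, Z11}, which is all 12 items.
No 4 of the 7 blocks cover everything (all 35 combinations miss at least one item), so 5 is optimal.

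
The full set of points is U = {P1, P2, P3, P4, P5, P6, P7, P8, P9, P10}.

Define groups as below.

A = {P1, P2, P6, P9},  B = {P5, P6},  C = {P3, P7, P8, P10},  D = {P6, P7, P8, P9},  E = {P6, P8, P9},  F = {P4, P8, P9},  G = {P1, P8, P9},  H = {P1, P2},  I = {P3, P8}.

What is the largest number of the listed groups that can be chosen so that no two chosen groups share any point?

B, H, I are pairwise disjoint (B={P5,P6}; H={P1,P2}; I={P3,P8}).
Every remaining group overlaps one of these, and no 4 of the listed groups are pairwise disjoint, so 3 is the maximum.

3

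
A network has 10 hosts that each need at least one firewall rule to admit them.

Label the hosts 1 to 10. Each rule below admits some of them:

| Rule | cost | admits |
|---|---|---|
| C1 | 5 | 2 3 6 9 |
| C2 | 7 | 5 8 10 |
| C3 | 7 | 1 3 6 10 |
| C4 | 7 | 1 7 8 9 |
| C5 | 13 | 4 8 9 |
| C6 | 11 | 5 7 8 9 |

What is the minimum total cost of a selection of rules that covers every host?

C1, C2, C4, C5 together cover every host (C1 ∪ C2 ∪ C4 ∪ C5 = {1, 2, 3, 4, 5, 6, 7, 8, 9, 10}); total cost 5 + 7 + 7 + 13 = 32.
No covering selection has total cost below 32.

32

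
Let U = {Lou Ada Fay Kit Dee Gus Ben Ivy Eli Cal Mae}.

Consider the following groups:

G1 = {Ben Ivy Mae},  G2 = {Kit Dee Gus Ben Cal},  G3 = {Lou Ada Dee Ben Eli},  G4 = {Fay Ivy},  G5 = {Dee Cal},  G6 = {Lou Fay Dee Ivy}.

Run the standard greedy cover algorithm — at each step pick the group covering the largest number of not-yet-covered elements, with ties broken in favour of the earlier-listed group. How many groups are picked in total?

4

Greedy: pick G2 (covers 5 new) → pick G3 (covers 3 new) → pick G1 (covers 2 new) → pick G4 (covers 1 new). Total picks: 4.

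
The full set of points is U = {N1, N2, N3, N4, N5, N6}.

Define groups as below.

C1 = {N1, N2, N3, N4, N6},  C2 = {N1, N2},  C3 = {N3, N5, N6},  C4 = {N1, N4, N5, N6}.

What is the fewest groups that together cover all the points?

C1 and C3 together: C1 ∪ C3 = {N1, N2, N3, N4, N5, N6} — every point is covered.
No single group has all 6 points (the largest, C1, has 5), so 2 is optimal.

2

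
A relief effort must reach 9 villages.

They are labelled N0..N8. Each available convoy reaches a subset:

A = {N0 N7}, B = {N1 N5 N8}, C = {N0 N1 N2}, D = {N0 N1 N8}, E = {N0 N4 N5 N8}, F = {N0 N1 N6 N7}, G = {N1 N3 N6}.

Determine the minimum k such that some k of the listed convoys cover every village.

Take {A, C, E, G}. Their union is {N0, N1, N2, N3, N4, N5, N6, N7, N8}, which is all 9 villages.
No 3 of the 7 convoys cover everything (all 35 combinations miss at least one village), so 4 is optimal.

4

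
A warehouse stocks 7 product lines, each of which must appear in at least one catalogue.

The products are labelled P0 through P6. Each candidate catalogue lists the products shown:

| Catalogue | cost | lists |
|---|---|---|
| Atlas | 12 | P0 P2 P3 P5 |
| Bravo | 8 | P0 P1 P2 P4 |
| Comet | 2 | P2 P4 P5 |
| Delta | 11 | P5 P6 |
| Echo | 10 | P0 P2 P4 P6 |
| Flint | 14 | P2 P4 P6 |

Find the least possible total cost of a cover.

30

Atlas, Bravo, Echo together cover every product (Atlas ∪ Bravo ∪ Echo = {P0, P1, P2, P3, P4, P5, P6}); total cost 12 + 8 + 10 = 30.
The greedy pick Comet, Bravo, Echo, Atlas costs 32; no covering selection beats 30.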